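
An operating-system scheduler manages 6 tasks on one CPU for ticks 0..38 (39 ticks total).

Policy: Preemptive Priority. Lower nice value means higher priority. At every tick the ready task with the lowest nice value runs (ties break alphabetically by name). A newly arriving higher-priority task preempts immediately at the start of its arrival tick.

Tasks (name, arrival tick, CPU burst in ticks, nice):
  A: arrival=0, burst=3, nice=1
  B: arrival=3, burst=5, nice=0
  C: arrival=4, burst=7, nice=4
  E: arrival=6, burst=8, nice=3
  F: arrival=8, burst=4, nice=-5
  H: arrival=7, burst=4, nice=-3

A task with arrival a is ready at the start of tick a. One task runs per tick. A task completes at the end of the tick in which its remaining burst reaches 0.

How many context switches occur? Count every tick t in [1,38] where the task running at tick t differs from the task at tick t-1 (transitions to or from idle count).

t=0: ready={A} → run A
t=1: ready={A} → run A
t=2: ready={A} → run A
t=3: ready={B} → run B
t=4: ready={B,C} → run B
t=5: ready={B,C} → run B
t=6: ready={B,C,E} → run B
t=7: ready={B,C,E,H} → run H
t=8: ready={B,C,E,F,H} → run F
t=9: ready={B,C,E,F,H} → run F
t=10: ready={B,C,E,F,H} → run F
t=11: ready={B,C,E,F,H} → run F
t=12: ready={B,C,E,H} → run H
t=13: ready={B,C,E,H} → run H
t=14: ready={B,C,E,H} → run H
t=15: ready={B,C,E} → run B
t=16: ready={C,E} → run E
t=17: ready={C,E} → run E
t=18: ready={C,E} → run E
t=19: ready={C,E} → run E
t=20: ready={C,E} → run E
t=21: ready={C,E} → run E
t=22: ready={C,E} → run E
t=23: ready={C,E} → run E
t=24: ready={C} → run C
t=25: ready={C} → run C
t=26: ready={C} → run C
t=27: ready={C} → run C
t=28: ready={C} → run C
t=29: ready={C} → run C
t=30: ready={C} → run C
t=31: (idle)
t=32: (idle)
t=33: (idle)
t=34: (idle)
t=35: (idle)
t=36: (idle)
t=37: (idle)
t=38: (idle)

context switches = 8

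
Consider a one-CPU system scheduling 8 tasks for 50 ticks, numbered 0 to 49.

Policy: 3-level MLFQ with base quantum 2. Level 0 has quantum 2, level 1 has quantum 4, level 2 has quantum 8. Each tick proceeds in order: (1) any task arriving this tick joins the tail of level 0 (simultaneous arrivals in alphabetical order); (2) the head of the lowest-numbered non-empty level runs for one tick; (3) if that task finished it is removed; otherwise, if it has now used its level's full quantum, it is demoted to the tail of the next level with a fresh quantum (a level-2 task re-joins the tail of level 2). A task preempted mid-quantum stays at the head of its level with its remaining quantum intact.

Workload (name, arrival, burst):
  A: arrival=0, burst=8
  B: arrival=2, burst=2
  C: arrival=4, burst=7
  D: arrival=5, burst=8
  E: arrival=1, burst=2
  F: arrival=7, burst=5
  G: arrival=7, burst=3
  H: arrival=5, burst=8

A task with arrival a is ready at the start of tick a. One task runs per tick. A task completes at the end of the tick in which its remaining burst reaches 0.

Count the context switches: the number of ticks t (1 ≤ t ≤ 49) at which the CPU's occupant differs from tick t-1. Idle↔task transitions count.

context switches = 18

t=0: L0/L1/L2 = A/-/- → run A
t=1: L0/L1/L2 = AE/-/- → run A
t=2: L0/L1/L2 = EB/A/- → run E
t=3: L0/L1/L2 = EB/A/- → run E
t=4: L0/L1/L2 = BC/A/- → run B
t=5: L0/L1/L2 = BCDH/A/- → run B
t=6: L0/L1/L2 = CDH/A/- → run C
t=7: L0/L1/L2 = CDHFG/A/- → run C
t=8: L0/L1/L2 = DHFG/AC/- → run D
t=9: L0/L1/L2 = DHFG/AC/- → run D
t=10: L0/L1/L2 = HFG/ACD/- → run H
t=11: L0/L1/L2 = HFG/ACD/- → run H
t=12: L0/L1/L2 = FG/ACDH/- → run F
t=13: L0/L1/L2 = FG/ACDH/- → run F
t=14: L0/L1/L2 = G/ACDHF/- → run G
t=15: L0/L1/L2 = G/ACDHF/- → run G
t=16: L0/L1/L2 = -/ACDHFG/- → run A
t=17: L0/L1/L2 = -/ACDHFG/- → run A
t=18: L0/L1/L2 = -/ACDHFG/- → run A
t=19: L0/L1/L2 = -/ACDHFG/- → run A
t=20: L0/L1/L2 = -/CDHFG/A → run C
t=21: L0/L1/L2 = -/CDHFG/A → run C
t=22: L0/L1/L2 = -/CDHFG/A → run C
t=23: L0/L1/L2 = -/CDHFG/A → run C
t=24: L0/L1/L2 = -/DHFG/AC → run D
t=25: L0/L1/L2 = -/DHFG/AC → run D
t=26: L0/L1/L2 = -/DHFG/AC → run D
t=27: L0/L1/L2 = -/DHFG/AC → run D
t=28: L0/L1/L2 = -/HFG/ACD → run H
t=29: L0/L1/L2 = -/HFG/ACD → run H
t=30: L0/L1/L2 = -/HFG/ACD → run H
t=31: L0/L1/L2 = -/HFG/ACD → run H
t=32: L0/L1/L2 = -/FG/ACDH → run F
t=33: L0/L1/L2 = -/FG/ACDH → run F
t=34: L0/L1/L2 = -/FG/ACDH → run F
t=35: L0/L1/L2 = -/G/ACDH → run G
t=36: L0/L1/L2 = -/-/ACDH → run A
t=37: L0/L1/L2 = -/-/ACDH → run A
t=38: L0/L1/L2 = -/-/CDH → run C
t=39: L0/L1/L2 = -/-/DH → run D
t=40: L0/L1/L2 = -/-/DH → run D
t=41: L0/L1/L2 = -/-/H → run H
t=42: L0/L1/L2 = -/-/H → run H
t=43: (idle)
t=44: (idle)
t=45: (idle)
t=46: (idle)
t=47: (idle)
t=48: (idle)
t=49: (idle)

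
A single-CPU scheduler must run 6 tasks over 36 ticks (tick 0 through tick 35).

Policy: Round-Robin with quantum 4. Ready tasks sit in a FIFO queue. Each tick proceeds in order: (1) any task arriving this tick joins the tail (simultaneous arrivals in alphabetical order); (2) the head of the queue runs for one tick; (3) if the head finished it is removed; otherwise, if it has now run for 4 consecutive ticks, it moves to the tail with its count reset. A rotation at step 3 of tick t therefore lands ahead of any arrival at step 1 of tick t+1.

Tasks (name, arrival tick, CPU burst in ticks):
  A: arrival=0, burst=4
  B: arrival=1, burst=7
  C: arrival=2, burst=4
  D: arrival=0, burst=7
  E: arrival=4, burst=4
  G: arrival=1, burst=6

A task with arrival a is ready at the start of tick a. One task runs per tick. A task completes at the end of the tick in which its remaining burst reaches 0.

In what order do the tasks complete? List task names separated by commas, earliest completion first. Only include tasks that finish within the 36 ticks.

completion order = A, C, E, D, B, G

t=0: queue=[A,D] q_used=0 → run A
t=1: queue=[A,D,B,G] q_used=1 → run A
t=2: queue=[A,D,B,G,C] q_used=2 → run A
t=3: queue=[A,D,B,G,C] q_used=3 → run A
t=4: queue=[D,B,G,C,E] q_used=0 → run D
t=5: queue=[D,B,G,C,E] q_used=1 → run D
t=6: queue=[D,B,G,C,E] q_used=2 → run D
t=7: queue=[D,B,G,C,E] q_used=3 → run D
t=8: queue=[B,G,C,E,D] q_used=0 → run B
t=9: queue=[B,G,C,E,D] q_used=1 → run B
t=10: queue=[B,G,C,E,D] q_used=2 → run B
t=11: queue=[B,G,C,E,D] q_used=3 → run B
t=12: queue=[G,C,E,D,B] q_used=0 → run G
t=13: queue=[G,C,E,D,B] q_used=1 → run G
t=14: queue=[G,C,E,D,B] q_used=2 → run G
t=15: queue=[G,C,E,D,B] q_used=3 → run G
t=16: queue=[C,E,D,B,G] q_used=0 → run C
t=17: queue=[C,E,D,B,G] q_used=1 → run C
t=18: queue=[C,E,D,B,G] q_used=2 → run C
t=19: queue=[C,E,D,B,G] q_used=3 → run C
t=20: queue=[E,D,B,G] q_used=0 → run E
t=21: queue=[E,D,B,G] q_used=1 → run E
t=22: queue=[E,D,B,G] q_used=2 → run E
t=23: queue=[E,D,B,G] q_used=3 → run E
t=24: queue=[D,B,G] q_used=0 → run D
t=25: queue=[D,B,G] q_used=1 → run D
t=26: queue=[D,B,G] q_used=2 → run D
t=27: queue=[B,G] q_used=0 → run B
t=28: queue=[B,G] q_used=1 → run B
t=29: queue=[B,G] q_used=2 → run B
t=30: queue=[G] q_used=0 → run G
t=31: queue=[G] q_used=1 → run G
t=32: (idle)
t=33: (idle)
t=34: (idle)
t=35: (idle)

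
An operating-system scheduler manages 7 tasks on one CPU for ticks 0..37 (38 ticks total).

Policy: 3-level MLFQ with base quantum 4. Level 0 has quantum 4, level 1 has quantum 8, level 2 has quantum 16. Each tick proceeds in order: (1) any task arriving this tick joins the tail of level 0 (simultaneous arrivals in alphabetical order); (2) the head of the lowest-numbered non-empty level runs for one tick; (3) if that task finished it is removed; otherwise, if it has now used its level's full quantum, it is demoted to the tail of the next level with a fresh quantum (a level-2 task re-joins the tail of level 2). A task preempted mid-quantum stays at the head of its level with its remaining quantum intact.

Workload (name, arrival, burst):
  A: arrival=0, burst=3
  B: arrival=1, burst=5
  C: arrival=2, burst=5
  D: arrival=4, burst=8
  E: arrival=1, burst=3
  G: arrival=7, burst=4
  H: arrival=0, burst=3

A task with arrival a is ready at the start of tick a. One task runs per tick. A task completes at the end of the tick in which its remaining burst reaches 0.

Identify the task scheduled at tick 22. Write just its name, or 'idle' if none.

t=0: L0/L1/L2 = AH/-/- → run A
t=1: L0/L1/L2 = AHBE/-/- → run A
t=2: L0/L1/L2 = AHBEC/-/- → run A
t=3: L0/L1/L2 = HBEC/-/- → run H
t=4: L0/L1/L2 = HBECD/-/- → run H
t=5: L0/L1/L2 = HBECD/-/- → run H
t=6: L0/L1/L2 = BECD/-/- → run B
t=7: L0/L1/L2 = BECDG/-/- → run B
t=8: L0/L1/L2 = BECDG/-/- → run B
t=9: L0/L1/L2 = BECDG/-/- → run B
t=10: L0/L1/L2 = ECDG/B/- → run E
t=11: L0/L1/L2 = ECDG/B/- → run E
t=12: L0/L1/L2 = ECDG/B/- → run E
t=13: L0/L1/L2 = CDG/B/- → run C
t=14: L0/L1/L2 = CDG/B/- → run C
t=15: L0/L1/L2 = CDG/B/- → run C
t=16: L0/L1/L2 = CDG/B/- → run C
t=17: L0/L1/L2 = DG/BC/- → run D
t=18: L0/L1/L2 = DG/BC/- → run D
t=19: L0/L1/L2 = DG/BC/- → run D
t=20: L0/L1/L2 = DG/BC/- → run D
t=21: L0/L1/L2 = G/BCD/- → run G
t=22: L0/L1/L2 = G/BCD/- → run G
t=23: L0/L1/L2 = G/BCD/- → run G
t=24: L0/L1/L2 = G/BCD/- → run G
t=25: L0/L1/L2 = -/BCD/- → run B
t=26: L0/L1/L2 = -/CD/- → run C
t=27: L0/L1/L2 = -/D/- → run D
t=28: L0/L1/L2 = -/D/- → run D
t=29: L0/L1/L2 = -/D/- → run D
t=30: L0/L1/L2 = -/D/- → run D
t=31: (idle)
t=32: (idle)
t=33: (idle)
t=34: (idle)
t=35: (idle)
t=36: (idle)
t=37: (idle)

running at tick 22 = G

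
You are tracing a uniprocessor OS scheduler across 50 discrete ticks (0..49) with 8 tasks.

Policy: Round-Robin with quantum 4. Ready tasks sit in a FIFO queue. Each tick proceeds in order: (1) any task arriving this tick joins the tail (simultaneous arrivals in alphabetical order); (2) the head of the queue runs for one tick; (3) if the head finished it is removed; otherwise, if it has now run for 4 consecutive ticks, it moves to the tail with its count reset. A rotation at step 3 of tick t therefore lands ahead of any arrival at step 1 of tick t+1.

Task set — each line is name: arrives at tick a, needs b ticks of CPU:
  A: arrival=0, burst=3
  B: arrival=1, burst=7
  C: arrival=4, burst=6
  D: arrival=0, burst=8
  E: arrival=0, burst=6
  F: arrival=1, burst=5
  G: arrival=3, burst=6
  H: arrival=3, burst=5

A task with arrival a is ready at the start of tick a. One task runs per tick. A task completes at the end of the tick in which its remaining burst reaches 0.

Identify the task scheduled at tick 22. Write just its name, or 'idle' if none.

running at tick 22 = G

t=0: queue=[A,D,E] q_used=0 → run A
t=1: queue=[A,D,E,B,F] q_used=1 → run A
t=2: queue=[A,D,E,B,F] q_used=2 → run A
t=3: queue=[D,E,B,F,G,H] q_used=0 → run D
t=4: queue=[D,E,B,F,G,H,C] q_used=1 → run D
t=5: queue=[D,E,B,F,G,H,C] q_used=2 → run D
t=6: queue=[D,E,B,F,G,H,C] q_used=3 → run D
t=7: queue=[E,B,F,G,H,C,D] q_used=0 → run E
t=8: queue=[E,B,F,G,H,C,D] q_used=1 → run E
t=9: queue=[E,B,F,G,H,C,D] q_used=2 → run E
t=10: queue=[E,B,F,G,H,C,D] q_used=3 → run E
t=11: queue=[B,F,G,H,C,D,E] q_used=0 → run B
t=12: queue=[B,F,G,H,C,D,E] q_used=1 → run B
t=13: queue=[B,F,G,H,C,D,E] q_used=2 → run B
t=14: queue=[B,F,G,H,C,D,E] q_used=3 → run B
t=15: queue=[F,G,H,C,D,E,B] q_used=0 → run F
t=16: queue=[F,G,H,C,D,E,B] q_used=1 → run F
t=17: queue=[F,G,H,C,D,E,B] q_used=2 → run F
t=18: queue=[F,G,H,C,D,E,B] q_used=3 → run F
t=19: queue=[G,H,C,D,E,B,F] q_used=0 → run G
t=20: queue=[G,H,C,D,E,B,F] q_used=1 → run G
t=21: queue=[G,H,C,D,E,B,F] q_used=2 → run G
t=22: queue=[G,H,C,D,E,B,F] q_used=3 → run G
t=23: queue=[H,C,D,E,B,F,G] q_used=0 → run H
t=24: queue=[H,C,D,E,B,F,G] q_used=1 → run H
t=25: queue=[H,C,D,E,B,F,G] q_used=2 → run H
t=26: queue=[H,C,D,E,B,F,G] q_used=3 → run H
t=27: queue=[C,D,E,B,F,G,H] q_used=0 → run C
t=28: queue=[C,D,E,B,F,G,H] q_used=1 → run C
t=29: queue=[C,D,E,B,F,G,H] q_used=2 → run C
t=30: queue=[C,D,E,B,F,G,H] q_used=3 → run C
t=31: queue=[D,E,B,F,G,H,C] q_used=0 → run D
t=32: queue=[D,E,B,F,G,H,C] q_used=1 → run D
t=33: queue=[D,E,B,F,G,H,C] q_used=2 → run D
t=34: queue=[D,E,B,F,G,H,C] q_used=3 → run D
t=35: queue=[E,B,F,G,H,C] q_used=0 → run E
t=36: queue=[E,B,F,G,H,C] q_used=1 → run E
t=37: queue=[B,F,G,H,C] q_used=0 → run B
t=38: queue=[B,F,G,H,C] q_used=1 → run B
t=39: queue=[B,F,G,H,C] q_used=2 → run B
t=40: queue=[F,G,H,C] q_used=0 → run F
t=41: queue=[G,H,C] q_used=0 → run G
t=42: queue=[G,H,C] q_used=1 → run G
t=43: queue=[H,C] q_used=0 → run H
t=44: queue=[C] q_used=0 → run C
t=45: queue=[C] q_used=1 → run C
t=46: (idle)
t=47: (idle)
t=48: (idle)
t=49: (idle)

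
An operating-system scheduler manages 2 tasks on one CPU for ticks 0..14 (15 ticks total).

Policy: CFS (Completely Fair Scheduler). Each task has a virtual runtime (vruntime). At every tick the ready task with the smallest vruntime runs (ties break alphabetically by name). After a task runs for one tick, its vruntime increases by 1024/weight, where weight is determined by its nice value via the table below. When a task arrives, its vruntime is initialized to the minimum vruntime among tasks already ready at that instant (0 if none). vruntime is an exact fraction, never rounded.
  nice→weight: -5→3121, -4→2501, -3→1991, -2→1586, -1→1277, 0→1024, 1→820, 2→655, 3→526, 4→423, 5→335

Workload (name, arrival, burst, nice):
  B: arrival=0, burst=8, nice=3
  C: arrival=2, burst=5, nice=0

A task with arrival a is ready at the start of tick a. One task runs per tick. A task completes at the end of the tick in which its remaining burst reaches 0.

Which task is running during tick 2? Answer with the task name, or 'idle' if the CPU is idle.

t=0: vr[B=0] → run B
t=1: vr[B=512/263] → run B
t=2: vr[B=1024/263 C=1024/263] → run B
t=3: vr[B=1536/263 C=1024/263] → run C
t=4: vr[B=1536/263 C=1287/263] → run C
t=5: vr[B=1536/263 C=1550/263] → run B
t=6: vr[B=2048/263 C=1550/263] → run C
t=7: vr[B=2048/263 C=1813/263] → run C
t=8: vr[B=2048/263 C=2076/263] → run B
t=9: vr[B=2560/263 C=2076/263] → run C
t=10: vr[B=2560/263] → run B
t=11: vr[B=3072/263] → run B
t=12: vr[B=3584/263] → run B
t=13: (idle)
t=14: (idle)

running at tick 2 = B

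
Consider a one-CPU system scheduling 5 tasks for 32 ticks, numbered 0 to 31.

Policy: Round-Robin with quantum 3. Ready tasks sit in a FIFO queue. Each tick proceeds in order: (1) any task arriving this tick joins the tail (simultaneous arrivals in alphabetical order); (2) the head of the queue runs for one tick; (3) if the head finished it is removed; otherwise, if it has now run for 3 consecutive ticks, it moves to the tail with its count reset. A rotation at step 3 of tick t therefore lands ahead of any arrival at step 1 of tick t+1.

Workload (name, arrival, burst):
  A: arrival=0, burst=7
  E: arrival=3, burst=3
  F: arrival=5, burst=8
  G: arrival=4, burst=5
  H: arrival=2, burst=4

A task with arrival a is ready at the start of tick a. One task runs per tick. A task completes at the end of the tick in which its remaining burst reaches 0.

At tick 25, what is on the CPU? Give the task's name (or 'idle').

running at tick 25 = F

t=0: queue=[A] q_used=0 → run A
t=1: queue=[A] q_used=1 → run A
t=2: queue=[A,H] q_used=2 → run A
t=3: queue=[H,A,E] q_used=0 → run H
t=4: queue=[H,A,E,G] q_used=1 → run H
t=5: queue=[H,A,E,G,F] q_used=2 → run H
t=6: queue=[A,E,G,F,H] q_used=0 → run A
t=7: queue=[A,E,G,F,H] q_used=1 → run A
t=8: queue=[A,E,G,F,H] q_used=2 → run A
t=9: queue=[E,G,F,H,A] q_used=0 → run E
t=10: queue=[E,G,F,H,A] q_used=1 → run E
t=11: queue=[E,G,F,H,A] q_used=2 → run E
t=12: queue=[G,F,H,A] q_used=0 → run G
t=13: queue=[G,F,H,A] q_used=1 → run G
t=14: queue=[G,F,H,A] q_used=2 → run G
t=15: queue=[F,H,A,G] q_used=0 → run F
t=16: queue=[F,H,A,G] q_used=1 → run F
t=17: queue=[F,H,A,G] q_used=2 → run F
t=18: queue=[H,A,G,F] q_used=0 → run H
t=19: queue=[A,G,F] q_used=0 → run A
t=20: queue=[G,F] q_used=0 → run G
t=21: queue=[G,F] q_used=1 → run G
t=22: queue=[F] q_used=0 → run F
t=23: queue=[F] q_used=1 → run F
t=24: queue=[F] q_used=2 → run F
t=25: queue=[F] q_used=0 → run F
t=26: queue=[F] q_used=1 → run F
t=27: (idle)
t=28: (idle)
t=29: (idle)
t=30: (idle)
t=31: (idle)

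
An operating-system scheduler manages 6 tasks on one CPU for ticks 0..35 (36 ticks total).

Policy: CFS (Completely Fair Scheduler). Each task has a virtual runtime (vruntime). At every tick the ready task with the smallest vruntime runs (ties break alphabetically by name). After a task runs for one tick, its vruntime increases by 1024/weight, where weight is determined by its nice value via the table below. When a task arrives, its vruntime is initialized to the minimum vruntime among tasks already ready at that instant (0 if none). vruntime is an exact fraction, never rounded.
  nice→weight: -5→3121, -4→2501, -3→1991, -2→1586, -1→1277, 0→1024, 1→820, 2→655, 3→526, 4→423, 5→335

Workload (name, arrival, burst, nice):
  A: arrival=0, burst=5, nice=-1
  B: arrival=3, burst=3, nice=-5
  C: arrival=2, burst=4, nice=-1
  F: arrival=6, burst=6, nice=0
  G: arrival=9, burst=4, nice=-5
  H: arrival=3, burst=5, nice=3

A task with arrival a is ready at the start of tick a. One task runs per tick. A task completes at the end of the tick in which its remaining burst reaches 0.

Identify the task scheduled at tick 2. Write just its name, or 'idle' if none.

t=0: vr[A=0] → run A
t=1: vr[A=1024/1277] → run A
t=2: vr[A=2048/1277 C=2048/1277] → run A
t=3: vr[A=3072/1277 B=2048/1277 C=2048/1277 H=2048/1277] → run B
t=4: vr[A=3072/1277 B=7699456/3985517 C=2048/1277 H=2048/1277] → run C
t=5: vr[A=3072/1277 B=7699456/3985517 C=3072/1277 H=2048/1277] → run H
t=6: vr[A=3072/1277 B=7699456/3985517 C=3072/1277 F=7699456/3985517 H=1192448/335851] → run B
t=7: vr[A=3072/1277 B=9007104/3985517 C=3072/1277 F=7699456/3985517 H=1192448/335851] → run F
t=8: vr[A=3072/1277 B=9007104/3985517 C=3072/1277 F=11684973/3985517 H=1192448/335851] → run B
t=9: vr[A=3072/1277 C=3072/1277 F=11684973/3985517 G=3072/1277 H=1192448/335851] → run A
t=10: vr[A=4096/1277 C=3072/1277 F=11684973/3985517 G=3072/1277 H=1192448/335851] → run C
t=11: vr[A=4096/1277 C=4096/1277 F=11684973/3985517 G=3072/1277 H=1192448/335851] → run G
t=12: vr[A=4096/1277 C=4096/1277 F=11684973/3985517 G=10895360/3985517 H=1192448/335851] → run G
t=13: vr[A=4096/1277 C=4096/1277 F=11684973/3985517 G=12203008/3985517 H=1192448/335851] → run F
t=14: vr[A=4096/1277 C=4096/1277 F=15670490/3985517 G=12203008/3985517 H=1192448/335851] → run G
t=15: vr[A=4096/1277 C=4096/1277 F=15670490/3985517 G=13510656/3985517 H=1192448/335851] → run A
t=16: vr[C=4096/1277 F=15670490/3985517 G=13510656/3985517 H=1192448/335851] → run C
t=17: vr[C=5120/1277 F=15670490/3985517 G=13510656/3985517 H=1192448/335851] → run G
t=18: vr[C=5120/1277 F=15670490/3985517 H=1192448/335851] → run H
t=19: vr[C=5120/1277 F=15670490/3985517 H=1846272/335851] → run F
t=20: vr[C=5120/1277 F=19656007/3985517 H=1846272/335851] → run C
t=21: vr[F=19656007/3985517 H=1846272/335851] → run F
t=22: vr[F=23641524/3985517 H=1846272/335851] → run H
t=23: vr[F=23641524/3985517 H=2500096/335851] → run F
t=24: vr[F=27627041/3985517 H=2500096/335851] → run F
t=25: vr[H=2500096/335851] → run H
t=26: vr[H=3153920/335851] → run H
t=27: (idle)
t=28: (idle)
t=29: (idle)
t=30: (idle)
t=31: (idle)
t=32: (idle)
t=33: (idle)
t=34: (idle)
t=35: (idle)

running at tick 2 = A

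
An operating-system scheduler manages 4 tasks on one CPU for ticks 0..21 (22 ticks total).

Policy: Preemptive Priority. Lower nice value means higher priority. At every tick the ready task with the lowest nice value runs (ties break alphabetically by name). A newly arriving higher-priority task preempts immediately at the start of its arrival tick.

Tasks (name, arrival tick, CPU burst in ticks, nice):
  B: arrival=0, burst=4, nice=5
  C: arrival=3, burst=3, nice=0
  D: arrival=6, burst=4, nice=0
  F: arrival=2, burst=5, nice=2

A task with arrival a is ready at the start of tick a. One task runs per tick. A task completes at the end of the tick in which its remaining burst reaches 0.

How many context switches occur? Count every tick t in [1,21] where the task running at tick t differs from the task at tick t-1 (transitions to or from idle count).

t=0: ready={B} → run B
t=1: ready={B} → run B
t=2: ready={B,F} → run F
t=3: ready={B,C,F} → run C
t=4: ready={B,C,F} → run C
t=5: ready={B,C,F} → run C
t=6: ready={B,D,F} → run D
t=7: ready={B,D,F} → run D
t=8: ready={B,D,F} → run D
t=9: ready={B,D,F} → run D
t=10: ready={B,F} → run F
t=11: ready={B,F} → run F
t=12: ready={B,F} → run F
t=13: ready={B,F} → run F
t=14: ready={B} → run B
t=15: ready={B} → run B
t=16: (idle)
t=17: (idle)
t=18: (idle)
t=19: (idle)
t=20: (idle)
t=21: (idle)

context switches = 6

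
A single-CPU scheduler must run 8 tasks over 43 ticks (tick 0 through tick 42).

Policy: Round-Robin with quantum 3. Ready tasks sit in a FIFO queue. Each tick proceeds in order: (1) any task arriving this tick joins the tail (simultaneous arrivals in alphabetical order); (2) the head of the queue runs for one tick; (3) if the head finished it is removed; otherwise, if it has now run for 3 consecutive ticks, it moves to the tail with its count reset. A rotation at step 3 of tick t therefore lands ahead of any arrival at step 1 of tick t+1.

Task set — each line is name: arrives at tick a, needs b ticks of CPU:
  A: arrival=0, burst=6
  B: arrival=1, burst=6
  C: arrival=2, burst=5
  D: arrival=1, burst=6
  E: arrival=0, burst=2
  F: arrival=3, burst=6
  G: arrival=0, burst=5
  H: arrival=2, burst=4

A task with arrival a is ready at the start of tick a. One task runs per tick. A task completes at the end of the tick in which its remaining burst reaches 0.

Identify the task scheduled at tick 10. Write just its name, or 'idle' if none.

t=0: queue=[A,E,G] q_used=0 → run A
t=1: queue=[A,E,G,B,D] q_used=1 → run A
t=2: queue=[A,E,G,B,D,C,H] q_used=2 → run A
t=3: queue=[E,G,B,D,C,H,A,F] q_used=0 → run E
t=4: queue=[E,G,B,D,C,H,A,F] q_used=1 → run E
t=5: queue=[G,B,D,C,H,A,F] q_used=0 → run G
t=6: queue=[G,B,D,C,H,A,F] q_used=1 → run G
t=7: queue=[G,B,D,C,H,A,F] q_used=2 → run G
t=8: queue=[B,D,C,H,A,F,G] q_used=0 → run B
t=9: queue=[B,D,C,H,A,F,G] q_used=1 → run B
t=10: queue=[B,D,C,H,A,F,G] q_used=2 → run B
t=11: queue=[D,C,H,A,F,G,B] q_used=0 → run D
t=12: queue=[D,C,H,A,F,G,B] q_used=1 → run D
t=13: queue=[D,C,H,A,F,G,B] q_used=2 → run D
t=14: queue=[C,H,A,F,G,B,D] q_used=0 → run C
t=15: queue=[C,H,A,F,G,B,D] q_used=1 → run C
t=16: queue=[C,H,A,F,G,B,D] q_used=2 → run C
t=17: queue=[H,A,F,G,B,D,C] q_used=0 → run H
t=18: queue=[H,A,F,G,B,D,C] q_used=1 → run H
t=19: queue=[H,A,F,G,B,D,C] q_used=2 → run H
t=20: queue=[A,F,G,B,D,C,H] q_used=0 → run A
t=21: queue=[A,F,G,B,D,C,H] q_used=1 → run A
t=22: queue=[A,F,G,B,D,C,H] q_used=2 → run A
t=23: queue=[F,G,B,D,C,H] q_used=0 → run F
t=24: queue=[F,G,B,D,C,H] q_used=1 → run F
t=25: queue=[F,G,B,D,C,H] q_used=2 → run F
t=26: queue=[G,B,D,C,H,F] q_used=0 → run G
t=27: queue=[G,B,D,C,H,F] q_used=1 → run G
t=28: queue=[B,D,C,H,F] q_used=0 → run B
t=29: queue=[B,D,C,H,F] q_used=1 → run B
t=30: queue=[B,D,C,H,F] q_used=2 → run B
t=31: queue=[D,C,H,F] q_used=0 → run D
t=32: queue=[D,C,H,F] q_used=1 → run D
t=33: queue=[D,C,H,F] q_used=2 → run D
t=34: queue=[C,H,F] q_used=0 → run C
t=35: queue=[C,H,F] q_used=1 → run C
t=36: queue=[H,F] q_used=0 → run H
t=37: queue=[F] q_used=0 → run F
t=38: queue=[F] q_used=1 → run F
t=39: queue=[F] q_used=2 → run F
t=40: (idle)
t=41: (idle)
t=42: (idle)

running at tick 10 = B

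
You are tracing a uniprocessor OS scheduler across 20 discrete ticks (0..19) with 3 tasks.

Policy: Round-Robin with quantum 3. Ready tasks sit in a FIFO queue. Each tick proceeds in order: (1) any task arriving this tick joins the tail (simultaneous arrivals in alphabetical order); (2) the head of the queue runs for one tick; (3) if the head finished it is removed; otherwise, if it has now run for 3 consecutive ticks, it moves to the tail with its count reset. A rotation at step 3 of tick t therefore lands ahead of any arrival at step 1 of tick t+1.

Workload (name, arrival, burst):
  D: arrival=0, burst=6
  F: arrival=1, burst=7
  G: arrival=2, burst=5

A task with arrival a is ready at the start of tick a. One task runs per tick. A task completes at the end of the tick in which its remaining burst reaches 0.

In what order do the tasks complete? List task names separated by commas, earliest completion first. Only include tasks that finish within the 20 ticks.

completion order = D, G, F

t=0: queue=[D] q_used=0 → run D
t=1: queue=[D,F] q_used=1 → run D
t=2: queue=[D,F,G] q_used=2 → run D
t=3: queue=[F,G,D] q_used=0 → run F
t=4: queue=[F,G,D] q_used=1 → run F
t=5: queue=[F,G,D] q_used=2 → run F
t=6: queue=[G,D,F] q_used=0 → run G
t=7: queue=[G,D,F] q_used=1 → run G
t=8: queue=[G,D,F] q_used=2 → run G
t=9: queue=[D,F,G] q_used=0 → run D
t=10: queue=[D,F,G] q_used=1 → run D
t=11: queue=[D,F,G] q_used=2 → run D
t=12: queue=[F,G] q_used=0 → run F
t=13: queue=[F,G] q_used=1 → run F
t=14: queue=[F,G] q_used=2 → run F
t=15: queue=[G,F] q_used=0 → run G
t=16: queue=[G,F] q_used=1 → run G
t=17: queue=[F] q_used=0 → run F
t=18: (idle)
t=19: (idle)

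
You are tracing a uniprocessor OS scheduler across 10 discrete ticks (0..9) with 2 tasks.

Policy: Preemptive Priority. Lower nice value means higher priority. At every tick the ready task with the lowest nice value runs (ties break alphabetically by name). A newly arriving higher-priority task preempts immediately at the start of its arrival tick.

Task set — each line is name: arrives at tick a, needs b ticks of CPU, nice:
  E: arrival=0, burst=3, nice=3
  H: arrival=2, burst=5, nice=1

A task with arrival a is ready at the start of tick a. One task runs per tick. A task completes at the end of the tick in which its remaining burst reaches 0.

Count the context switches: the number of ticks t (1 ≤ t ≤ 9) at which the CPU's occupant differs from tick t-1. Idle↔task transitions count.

t=0: ready={E} → run E
t=1: ready={E} → run E
t=2: ready={E,H} → run H
t=3: ready={E,H} → run H
t=4: ready={E,H} → run H
t=5: ready={E,H} → run H
t=6: ready={E,H} → run H
t=7: ready={E} → run E
t=8: (idle)
t=9: (idle)

context switches = 3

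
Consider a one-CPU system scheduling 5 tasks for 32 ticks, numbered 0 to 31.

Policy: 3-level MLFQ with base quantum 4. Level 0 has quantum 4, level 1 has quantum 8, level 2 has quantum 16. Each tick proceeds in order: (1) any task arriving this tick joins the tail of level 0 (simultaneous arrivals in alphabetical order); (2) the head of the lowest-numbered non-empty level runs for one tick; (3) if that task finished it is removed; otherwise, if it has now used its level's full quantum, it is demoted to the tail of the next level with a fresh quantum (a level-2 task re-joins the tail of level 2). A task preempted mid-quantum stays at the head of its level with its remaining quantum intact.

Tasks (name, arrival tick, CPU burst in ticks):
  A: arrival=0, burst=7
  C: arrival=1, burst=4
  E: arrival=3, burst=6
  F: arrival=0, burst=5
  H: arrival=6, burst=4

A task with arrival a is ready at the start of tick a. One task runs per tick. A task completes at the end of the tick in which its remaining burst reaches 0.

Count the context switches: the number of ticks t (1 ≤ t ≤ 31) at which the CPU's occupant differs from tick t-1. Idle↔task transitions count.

context switches = 8

t=0: L0/L1/L2 = AF/-/- → run A
t=1: L0/L1/L2 = AFC/-/- → run A
t=2: L0/L1/L2 = AFC/-/- → run A
t=3: L0/L1/L2 = AFCE/-/- → run A
t=4: L0/L1/L2 = FCE/A/- → run F
t=5: L0/L1/L2 = FCE/A/- → run F
t=6: L0/L1/L2 = FCEH/A/- → run F
t=7: L0/L1/L2 = FCEH/A/- → run F
t=8: L0/L1/L2 = CEH/AF/- → run C
t=9: L0/L1/L2 = CEH/AF/- → run C
t=10: L0/L1/L2 = CEH/AF/- → run C
t=11: L0/L1/L2 = CEH/AF/- → run C
t=12: L0/L1/L2 = EH/AF/- → run E
t=13: L0/L1/L2 = EH/AF/- → run E
t=14: L0/L1/L2 = EH/AF/- → run E
t=15: L0/L1/L2 = EH/AF/- → run E
t=16: L0/L1/L2 = H/AFE/- → run H
t=17: L0/L1/L2 = H/AFE/- → run H
t=18: L0/L1/L2 = H/AFE/- → run H
t=19: L0/L1/L2 = H/AFE/- → run H
t=20: L0/L1/L2 = -/AFE/- → run A
t=21: L0/L1/L2 = -/AFE/- → run A
t=22: L0/L1/L2 = -/AFE/- → run A
t=23: L0/L1/L2 = -/FE/- → run F
t=24: L0/L1/L2 = -/E/- → run E
t=25: L0/L1/L2 = -/E/- → run E
t=26: (idle)
t=27: (idle)
t=28: (idle)
t=29: (idle)
t=30: (idle)
t=31: (idle)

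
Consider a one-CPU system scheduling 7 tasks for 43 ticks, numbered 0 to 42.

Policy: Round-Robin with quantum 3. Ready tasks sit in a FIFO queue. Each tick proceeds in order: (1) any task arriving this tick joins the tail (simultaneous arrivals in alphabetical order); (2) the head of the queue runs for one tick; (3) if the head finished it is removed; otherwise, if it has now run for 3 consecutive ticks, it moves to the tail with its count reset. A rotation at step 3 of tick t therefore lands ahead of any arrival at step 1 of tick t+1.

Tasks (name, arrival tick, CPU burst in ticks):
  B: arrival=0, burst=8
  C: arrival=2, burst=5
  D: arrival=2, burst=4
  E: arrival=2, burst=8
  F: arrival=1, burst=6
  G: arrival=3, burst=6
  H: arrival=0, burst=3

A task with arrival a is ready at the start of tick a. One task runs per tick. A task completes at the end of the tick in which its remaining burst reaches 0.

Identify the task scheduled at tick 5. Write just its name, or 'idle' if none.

running at tick 5 = H

t=0: queue=[B,H] q_used=0 → run B
t=1: queue=[B,H,F] q_used=1 → run B
t=2: queue=[B,H,F,C,D,E] q_used=2 → run B
t=3: queue=[H,F,C,D,E,B,G] q_used=0 → run H
t=4: queue=[H,F,C,D,E,B,G] q_used=1 → run H
t=5: queue=[H,F,C,D,E,B,G] q_used=2 → run H
t=6: queue=[F,C,D,E,B,G] q_used=0 → run F
t=7: queue=[F,C,D,E,B,G] q_used=1 → run F
t=8: queue=[F,C,D,E,B,G] q_used=2 → run F
t=9: queue=[C,D,E,B,G,F] q_used=0 → run C
t=10: queue=[C,D,E,B,G,F] q_used=1 → run C
t=11: queue=[C,D,E,B,G,F] q_used=2 → run C
t=12: queue=[D,E,B,G,F,C] q_used=0 → run D
t=13: queue=[D,E,B,G,F,C] q_used=1 → run D
t=14: queue=[D,E,B,G,F,C] q_used=2 → run D
t=15: queue=[E,B,G,F,C,D] q_used=0 → run E
t=16: queue=[E,B,G,F,C,D] q_used=1 → run E
t=17: queue=[E,B,G,F,C,D] q_used=2 → run E
t=18: queue=[B,G,F,C,D,E] q_used=0 → run B
t=19: queue=[B,G,F,C,D,E] q_used=1 → run B
t=20: queue=[B,G,F,C,D,E] q_used=2 → run B
t=21: queue=[G,F,C,D,E,B] q_used=0 → run G
t=22: queue=[G,F,C,D,E,B] q_used=1 → run G
t=23: queue=[G,F,C,D,E,B] q_used=2 → run G
t=24: queue=[F,C,D,E,B,G] q_used=0 → run F
t=25: queue=[F,C,D,E,B,G] q_used=1 → run F
t=26: queue=[F,C,D,E,B,G] q_used=2 → run F
t=27: queue=[C,D,E,B,G] q_used=0 → run C
t=28: queue=[C,D,E,B,G] q_used=1 → run C
t=29: queue=[D,E,B,G] q_used=0 → run D
t=30: queue=[E,B,G] q_used=0 → run E
t=31: queue=[E,B,G] q_used=1 → run E
t=32: queue=[E,B,G] q_used=2 → run E
t=33: queue=[B,G,E] q_used=0 → run B
t=34: queue=[B,G,E] q_used=1 → run B
t=35: queue=[G,E] q_used=0 → run G
t=36: queue=[G,E] q_used=1 → run G
t=37: queue=[G,E] q_used=2 → run G
t=38: queue=[E] q_used=0 → run E
t=39: queue=[E] q_used=1 → run E
t=40: (idle)
t=41: (idle)
t=42: (idle)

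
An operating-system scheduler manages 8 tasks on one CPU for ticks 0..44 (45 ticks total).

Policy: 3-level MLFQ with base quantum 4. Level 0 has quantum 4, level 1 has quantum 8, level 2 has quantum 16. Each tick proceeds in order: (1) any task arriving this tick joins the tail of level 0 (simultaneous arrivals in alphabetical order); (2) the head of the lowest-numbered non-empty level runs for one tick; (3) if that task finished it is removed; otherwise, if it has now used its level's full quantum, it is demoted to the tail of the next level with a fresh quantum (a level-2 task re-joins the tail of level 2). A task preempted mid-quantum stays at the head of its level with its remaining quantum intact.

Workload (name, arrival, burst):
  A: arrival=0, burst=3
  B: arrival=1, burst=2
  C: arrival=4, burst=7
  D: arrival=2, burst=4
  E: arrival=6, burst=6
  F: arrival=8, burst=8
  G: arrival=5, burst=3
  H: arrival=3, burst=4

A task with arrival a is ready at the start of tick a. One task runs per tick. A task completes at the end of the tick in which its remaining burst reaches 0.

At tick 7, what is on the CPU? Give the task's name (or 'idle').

running at tick 7 = D

t=0: L0/L1/L2 = A/-/- → run A
t=1: L0/L1/L2 = AB/-/- → run A
t=2: L0/L1/L2 = ABD/-/- → run A
t=3: L0/L1/L2 = BDH/-/- → run B
t=4: L0/L1/L2 = BDHC/-/- → run B
t=5: L0/L1/L2 = DHCG/-/- → run D
t=6: L0/L1/L2 = DHCGE/-/- → run D
t=7: L0/L1/L2 = DHCGE/-/- → run D
t=8: L0/L1/L2 = DHCGEF/-/- → run D
t=9: L0/L1/L2 = HCGEF/-/- → run H
t=10: L0/L1/L2 = HCGEF/-/- → run H
t=11: L0/L1/L2 = HCGEF/-/- → run H
t=12: L0/L1/L2 = HCGEF/-/- → run H
t=13: L0/L1/L2 = CGEF/-/- → run C
t=14: L0/L1/L2 = CGEF/-/- → run C
t=15: L0/L1/L2 = CGEF/-/- → run C
t=16: L0/L1/L2 = CGEF/-/- → run C
t=17: L0/L1/L2 = GEF/C/- → run G
t=18: L0/L1/L2 = GEF/C/- → run G
t=19: L0/L1/L2 = GEF/C/- → run G
t=20: L0/L1/L2 = EF/C/- → run E
t=21: L0/L1/L2 = EF/C/- → run E
t=22: L0/L1/L2 = EF/C/- → run E
t=23: L0/L1/L2 = EF/C/- → run E
t=24: L0/L1/L2 = F/CE/- → run F
t=25: L0/L1/L2 = F/CE/- → run F
t=26: L0/L1/L2 = F/CE/- → run F
t=27: L0/L1/L2 = F/CE/- → run F
t=28: L0/L1/L2 = -/CEF/- → run C
t=29: L0/L1/L2 = -/CEF/- → run C
t=30: L0/L1/L2 = -/CEF/- → run C
t=31: L0/L1/L2 = -/EF/- → run E
t=32: L0/L1/L2 = -/EF/- → run E
t=33: L0/L1/L2 = -/F/- → run F
t=34: L0/L1/L2 = -/F/- → run F
t=35: L0/L1/L2 = -/F/- → run F
t=36: L0/L1/L2 = -/F/- → run F
t=37: (idle)
t=38: (idle)
t=39: (idle)
t=40: (idle)
t=41: (idle)
t=42: (idle)
t=43: (idle)
t=44: (idle)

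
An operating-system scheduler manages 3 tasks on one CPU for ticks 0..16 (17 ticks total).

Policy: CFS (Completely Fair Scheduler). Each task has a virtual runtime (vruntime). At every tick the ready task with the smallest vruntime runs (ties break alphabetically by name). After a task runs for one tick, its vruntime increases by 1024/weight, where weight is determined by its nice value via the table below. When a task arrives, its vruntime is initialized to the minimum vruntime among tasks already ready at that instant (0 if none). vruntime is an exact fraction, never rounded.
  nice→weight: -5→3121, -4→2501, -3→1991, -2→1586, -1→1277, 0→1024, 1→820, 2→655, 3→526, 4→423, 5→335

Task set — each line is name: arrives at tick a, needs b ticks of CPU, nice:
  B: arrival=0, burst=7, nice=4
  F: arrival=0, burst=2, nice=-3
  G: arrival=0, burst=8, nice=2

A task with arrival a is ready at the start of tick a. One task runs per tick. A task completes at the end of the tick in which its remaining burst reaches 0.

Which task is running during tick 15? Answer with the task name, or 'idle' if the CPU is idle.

running at tick 15 = B

t=0: vr[B=0 F=0 G=0] → run B
t=1: vr[B=1024/423 F=0 G=0] → run F
t=2: vr[B=1024/423 F=1024/1991 G=0] → run G
t=3: vr[B=1024/423 F=1024/1991 G=1024/655] → run F
t=4: vr[B=1024/423 G=1024/655] → run G
t=5: vr[B=1024/423 G=2048/655] → run B
t=6: vr[B=2048/423 G=2048/655] → run G
t=7: vr[B=2048/423 G=3072/655] → run G
t=8: vr[B=2048/423 G=4096/655] → run B
t=9: vr[B=1024/141 G=4096/655] → run G
t=10: vr[B=1024/141 G=1024/131] → run B
t=11: vr[B=4096/423 G=1024/131] → run G
t=12: vr[B=4096/423 G=6144/655] → run G
t=13: vr[B=4096/423 G=7168/655] → run B
t=14: vr[B=5120/423 G=7168/655] → run G
t=15: vr[B=5120/423] → run B
t=16: vr[B=2048/141] → run B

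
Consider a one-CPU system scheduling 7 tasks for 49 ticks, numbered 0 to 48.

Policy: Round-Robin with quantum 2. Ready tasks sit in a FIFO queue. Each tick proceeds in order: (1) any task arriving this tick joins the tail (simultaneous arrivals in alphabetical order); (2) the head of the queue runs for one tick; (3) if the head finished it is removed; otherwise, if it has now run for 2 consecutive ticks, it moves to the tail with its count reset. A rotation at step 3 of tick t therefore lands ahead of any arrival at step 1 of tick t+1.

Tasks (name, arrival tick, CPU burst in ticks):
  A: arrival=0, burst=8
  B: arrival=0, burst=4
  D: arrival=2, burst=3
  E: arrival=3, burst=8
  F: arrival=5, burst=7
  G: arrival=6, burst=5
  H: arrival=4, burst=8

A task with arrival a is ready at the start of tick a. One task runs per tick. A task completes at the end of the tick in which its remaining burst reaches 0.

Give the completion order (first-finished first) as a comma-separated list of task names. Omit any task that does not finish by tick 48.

completion order = B, D, A, G, E, H, F

t=0: queue=[A,B] q_used=0 → run A
t=1: queue=[A,B] q_used=1 → run A
t=2: queue=[B,A,D] q_used=0 → run B
t=3: queue=[B,A,D,E] q_used=1 → run B
t=4: queue=[A,D,E,B,H] q_used=0 → run A
t=5: queue=[A,D,E,B,H,F] q_used=1 → run A
t=6: queue=[D,E,B,H,F,A,G] q_used=0 → run D
t=7: queue=[D,E,B,H,F,A,G] q_used=1 → run D
t=8: queue=[E,B,H,F,A,G,D] q_used=0 → run E
t=9: queue=[E,B,H,F,A,G,D] q_used=1 → run E
t=10: queue=[B,H,F,A,G,D,E] q_used=0 → run B
t=11: queue=[B,H,F,A,G,D,E] q_used=1 → run B
t=12: queue=[H,F,A,G,D,E] q_used=0 → run H
t=13: queue=[H,F,A,G,D,E] q_used=1 → run H
t=14: queue=[F,A,G,D,E,H] q_used=0 → run F
t=15: queue=[F,A,G,D,E,H] q_used=1 → run F
t=16: queue=[A,G,D,E,H,F] q_used=0 → run A
t=17: queue=[A,G,D,E,H,F] q_used=1 → run A
t=18: queue=[G,D,E,H,F,A] q_used=0 → run G
t=19: queue=[G,D,E,H,F,A] q_used=1 → run G
t=20: queue=[D,E,H,F,A,G] q_used=0 → run D
t=21: queue=[E,H,F,A,G] q_used=0 → run E
t=22: queue=[E,H,F,A,G] q_used=1 → run E
t=23: queue=[H,F,A,G,E] q_used=0 → run H
t=24: queue=[H,F,A,G,E] q_used=1 → run H
t=25: queue=[F,A,G,E,H] q_used=0 → run F
t=26: queue=[F,A,G,E,H] q_used=1 → run F
t=27: queue=[A,G,E,H,F] q_used=0 → run A
t=28: queue=[A,G,E,H,F] q_used=1 → run A
t=29: queue=[G,E,H,F] q_used=0 → run G
t=30: queue=[G,E,H,F] q_used=1 → run G
t=31: queue=[E,H,F,G] q_used=0 → run E
t=32: queue=[E,H,F,G] q_used=1 → run E
t=33: queue=[H,F,G,E] q_used=0 → run H
t=34: queue=[H,F,G,E] q_used=1 → run H
t=35: queue=[F,G,E,H] q_used=0 → run F
t=36: queue=[F,G,E,H] q_used=1 → run F
t=37: queue=[G,E,H,F] q_used=0 → run G
t=38: queue=[E,H,F] q_used=0 → run E
t=39: queue=[E,H,F] q_used=1 → run E
t=40: queue=[H,F] q_used=0 → run H
t=41: queue=[H,F] q_used=1 → run H
t=42: queue=[F] q_used=0 → run F
t=43: (idle)
t=44: (idle)
t=45: (idle)
t=46: (idle)
t=47: (idle)
t=48: (idle)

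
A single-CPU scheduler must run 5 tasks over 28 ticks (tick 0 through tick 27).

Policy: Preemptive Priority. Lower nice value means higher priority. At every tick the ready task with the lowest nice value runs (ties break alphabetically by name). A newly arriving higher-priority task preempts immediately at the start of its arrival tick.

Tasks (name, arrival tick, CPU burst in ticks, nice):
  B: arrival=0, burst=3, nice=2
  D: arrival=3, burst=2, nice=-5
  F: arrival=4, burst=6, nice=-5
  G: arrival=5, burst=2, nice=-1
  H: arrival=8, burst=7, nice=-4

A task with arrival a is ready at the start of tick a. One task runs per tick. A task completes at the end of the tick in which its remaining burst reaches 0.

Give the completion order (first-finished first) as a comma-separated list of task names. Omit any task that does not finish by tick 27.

completion order = B, D, F, H, G

t=0: ready={B} → run B
t=1: ready={B} → run B
t=2: ready={B} → run B
t=3: ready={D} → run D
t=4: ready={D,F} → run D
t=5: ready={F,G} → run F
t=6: ready={F,G} → run F
t=7: ready={F,G} → run F
t=8: ready={F,G,H} → run F
t=9: ready={F,G,H} → run F
t=10: ready={F,G,H} → run F
t=11: ready={G,H} → run H
t=12: ready={G,H} → run H
t=13: ready={G,H} → run H
t=14: ready={G,H} → run H
t=15: ready={G,H} → run H
t=16: ready={G,H} → run H
t=17: ready={G,H} → run H
t=18: ready={G} → run G
t=19: ready={G} → run G
t=20: (idle)
t=21: (idle)
t=22: (idle)
t=23: (idle)
t=24: (idle)
t=25: (idle)
t=26: (idle)
t=27: (idle)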